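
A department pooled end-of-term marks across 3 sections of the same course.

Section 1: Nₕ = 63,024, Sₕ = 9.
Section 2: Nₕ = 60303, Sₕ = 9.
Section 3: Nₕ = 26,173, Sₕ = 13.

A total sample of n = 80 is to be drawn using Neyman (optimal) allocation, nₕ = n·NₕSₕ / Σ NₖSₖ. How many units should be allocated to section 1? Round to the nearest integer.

31

1: NₕSₕ = 63024·9 = 567216
2: NₕSₕ = 60303·9 = 542727
3: NₕSₕ = 26173·13 = 340249
Σ NₕSₕ = 1450192.
n_1 = 80·567216/1450192 = 31.291... → 31.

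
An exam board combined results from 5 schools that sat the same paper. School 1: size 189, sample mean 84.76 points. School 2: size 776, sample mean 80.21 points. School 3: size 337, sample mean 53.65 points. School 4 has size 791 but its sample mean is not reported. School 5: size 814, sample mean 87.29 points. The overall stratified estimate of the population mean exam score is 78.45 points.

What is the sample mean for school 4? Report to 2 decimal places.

76.68

N = 189 + 776 + 337 + 791 + 814 = 2907.
Overall total = μ·N = 78.45·2907 = 228054.15.
Subtract the known strata: 189·84.76 + 776·80.21 + 337·53.65 + 814·87.29 = 167396.71.
Remaining total for school 4: 228054.15 − 167396.71 = 60657.44.
Divide by its size: 60657.44 / 791 = 76.6845... → 76.68.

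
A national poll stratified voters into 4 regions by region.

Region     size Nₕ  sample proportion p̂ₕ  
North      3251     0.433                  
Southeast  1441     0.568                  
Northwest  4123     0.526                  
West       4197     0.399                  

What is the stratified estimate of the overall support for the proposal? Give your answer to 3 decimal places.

0.466

N = 3251 + 1441 + 4123 + 4197 = 13012.
Overall proportion = Σ (Nₕ/N)·p̂ₕ.
Σ Nₕp̂ₕ = 1407.683 + 818.488 + 2168.698 + 1674.603 = 6069.472.
6069.472 / 13012 = 0.46645... → 0.466.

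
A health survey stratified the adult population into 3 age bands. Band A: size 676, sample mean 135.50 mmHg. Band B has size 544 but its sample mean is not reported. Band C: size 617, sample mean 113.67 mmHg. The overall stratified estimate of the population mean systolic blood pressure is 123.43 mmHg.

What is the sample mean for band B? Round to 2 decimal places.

119.50

N = 676 + 544 + 617 = 1837.
Overall total = μ·N = 123.43·1837 = 226740.91.
Subtract the known strata: 676·135.50 + 617·113.67 = 161732.39.
Remaining total for band B: 226740.91 − 161732.39 = 65008.52.
Divide by its size: 65008.52 / 544 = 119.5010... → 119.50.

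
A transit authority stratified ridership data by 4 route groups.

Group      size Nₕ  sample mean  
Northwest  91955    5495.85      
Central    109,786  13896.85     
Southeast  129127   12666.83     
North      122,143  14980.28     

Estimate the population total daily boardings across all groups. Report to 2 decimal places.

5496416558.30

Population total = Σ Nₕ·x̄ₕ (each stratum's size times its mean).
91955·5495.85 + 109786·13896.85 + 129127·12666.83 + 122143·14980.28 = 505370886.75 + 1525679574.1 + 1635629757.41 + 1829736340.04 = 5496416558.30.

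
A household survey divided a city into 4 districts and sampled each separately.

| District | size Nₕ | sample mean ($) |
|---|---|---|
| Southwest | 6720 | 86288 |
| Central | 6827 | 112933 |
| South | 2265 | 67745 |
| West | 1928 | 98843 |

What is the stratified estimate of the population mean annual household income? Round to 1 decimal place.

N = 6720 + 6827 + 2265 + 1928 = 17740.
The stratified mean weights each stratum mean by its population share Nₕ/N.
Σ Nₕx̄ₕ = 6720·86288 + 6827·112933 + 2265·67745 + 1928·98843 = 579855360 + 770993591 + 153442425 + 190569304 = 1694860680.
Divide by N: 1694860680 / 17740 = 95538.933... → 95538.9.

95538.9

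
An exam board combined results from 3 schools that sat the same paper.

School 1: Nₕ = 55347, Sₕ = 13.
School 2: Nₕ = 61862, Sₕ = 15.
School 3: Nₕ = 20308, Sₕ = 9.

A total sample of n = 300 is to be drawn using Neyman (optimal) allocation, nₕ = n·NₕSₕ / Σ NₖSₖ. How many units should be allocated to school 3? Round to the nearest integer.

30

Σ NₕSₕ = 55347·13 + 61862·15 + 20308·9 = 1830213.
Share for 3: 182772/1830213 = 0.09986.
n_3 = 300 × 0.09986 = 29.959... → 30.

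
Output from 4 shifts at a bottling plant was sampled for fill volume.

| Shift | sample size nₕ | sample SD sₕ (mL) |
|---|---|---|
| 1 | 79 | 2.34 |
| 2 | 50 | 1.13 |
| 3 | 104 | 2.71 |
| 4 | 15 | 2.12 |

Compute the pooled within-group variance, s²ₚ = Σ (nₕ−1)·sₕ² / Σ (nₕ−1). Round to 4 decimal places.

5.3649

Degrees of freedom: 78 + 49 + 103 + 14 = 244.
Σ(nₕ−1)sₕ² = 78·5.4756 + 49·1.2769 + 103·7.3441 + 14·4.4944 = 1309.0288.
s²ₚ = 1309.0288 / 244 = 5.364872... → 5.3649.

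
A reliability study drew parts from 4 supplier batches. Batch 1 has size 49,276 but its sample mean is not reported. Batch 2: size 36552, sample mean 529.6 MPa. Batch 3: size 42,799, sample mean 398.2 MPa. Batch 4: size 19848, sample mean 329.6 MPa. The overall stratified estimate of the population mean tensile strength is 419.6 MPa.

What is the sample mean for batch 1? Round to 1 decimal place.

N = 49276 + 36552 + 42799 + 19848 = 148475.
Overall total = μ·N = 419.6·148475 = 62300110.
Subtract the known strata: 36552·529.6 + 42799·398.2 + 19848·329.6 = 42942401.8.
Remaining total for batch 1: 62300110 − 42942401.8 = 19357708.2.
Divide by its size: 19357708.2 / 49276 = 392.843... → 392.8.

392.8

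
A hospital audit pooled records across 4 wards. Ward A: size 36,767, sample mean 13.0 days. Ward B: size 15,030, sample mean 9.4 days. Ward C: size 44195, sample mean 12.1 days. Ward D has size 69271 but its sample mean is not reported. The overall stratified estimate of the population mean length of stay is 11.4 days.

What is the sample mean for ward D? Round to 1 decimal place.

10.5

N = 36767 + 15030 + 44195 + 69271 = 165263.
Overall total = μ·N = 11.4·165263 = 1883998.2.
Subtract the known strata: 36767·13.0 + 15030·9.4 + 44195·12.1 = 1154012.5.
Remaining total for ward D: 1883998.2 − 1154012.5 = 729985.7.
Divide by its size: 729985.7 / 69271 = 10.538... → 10.5.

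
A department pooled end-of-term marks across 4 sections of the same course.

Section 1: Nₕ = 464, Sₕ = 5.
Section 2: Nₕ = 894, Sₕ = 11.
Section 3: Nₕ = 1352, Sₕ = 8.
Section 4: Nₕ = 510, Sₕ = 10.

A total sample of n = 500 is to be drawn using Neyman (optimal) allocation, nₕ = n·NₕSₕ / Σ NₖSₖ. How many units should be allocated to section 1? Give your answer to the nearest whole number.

41

Σ NₕSₕ = 464·5 + 894·11 + 1352·8 + 510·10 = 28070.
Share for 1: 2320/28070 = 0.08265.
n_1 = 500 × 0.08265 = 41.325... → 41.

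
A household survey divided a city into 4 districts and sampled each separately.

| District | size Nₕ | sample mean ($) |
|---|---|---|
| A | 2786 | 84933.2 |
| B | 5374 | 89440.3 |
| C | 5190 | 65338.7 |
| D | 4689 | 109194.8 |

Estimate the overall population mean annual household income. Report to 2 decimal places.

86944.86

x̄_st = (Σ Nₕx̄ₕ) / (Σ Nₕ) = (2786·84933.2 + 5374·89440.3 + 5190·65338.7 + 4689·109194.8) / 18039
= 1568398337.6 / 18039 = 86944.8604... → 86944.86.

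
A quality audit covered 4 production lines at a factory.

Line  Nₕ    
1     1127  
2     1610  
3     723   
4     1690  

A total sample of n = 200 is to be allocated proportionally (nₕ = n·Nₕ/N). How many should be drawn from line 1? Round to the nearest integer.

N = 1127 + 1610 + 723 + 1690 = 5150.
n_1 = 200·1127/5150 = 43.767... → 44.

44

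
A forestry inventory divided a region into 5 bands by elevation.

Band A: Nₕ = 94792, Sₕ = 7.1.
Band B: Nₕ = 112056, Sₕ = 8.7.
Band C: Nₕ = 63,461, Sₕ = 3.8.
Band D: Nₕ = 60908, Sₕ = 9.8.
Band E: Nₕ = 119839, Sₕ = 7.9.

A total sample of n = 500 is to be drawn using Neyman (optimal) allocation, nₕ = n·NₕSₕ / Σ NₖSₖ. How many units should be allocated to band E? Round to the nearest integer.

138

Σ NₕSₕ = 94792·7.1 + 112056·8.7 + 63461·3.8 + 60908·9.8 + 119839·7.9 = 3432688.7.
Share for E: 946728.1/3432688.7 = 0.27580.
n_E = 500 × 0.27580 = 137.899... → 138.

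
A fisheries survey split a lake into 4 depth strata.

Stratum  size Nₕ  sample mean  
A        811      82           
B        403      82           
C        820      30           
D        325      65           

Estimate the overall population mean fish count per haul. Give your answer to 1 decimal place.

61.6

N = 2359; weights Wₕ = Nₕ/N = (0.3438, 0.1708, 0.3476, 0.1378).
x̄_st = Σ Wₕ·x̄ₕ = 0.3438·82 + 0.1708·82 + 0.3476·30 + 0.1378·65 ≈ 61.582...
→ 61.6.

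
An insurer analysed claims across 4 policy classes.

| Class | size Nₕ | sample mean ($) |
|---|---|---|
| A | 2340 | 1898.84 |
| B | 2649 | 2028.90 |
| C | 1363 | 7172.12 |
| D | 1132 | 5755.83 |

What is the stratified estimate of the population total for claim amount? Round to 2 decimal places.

Estimate total by summing Nₕ·x̄ₕ over strata.
2340·1898.84 + 2649·2028.90 + 1363·7172.12 + 1132·5755.83 = 4443285.6 + 5374556.1 + 9775599.56 + 6515599.56 = 26109040.82.

26109040.82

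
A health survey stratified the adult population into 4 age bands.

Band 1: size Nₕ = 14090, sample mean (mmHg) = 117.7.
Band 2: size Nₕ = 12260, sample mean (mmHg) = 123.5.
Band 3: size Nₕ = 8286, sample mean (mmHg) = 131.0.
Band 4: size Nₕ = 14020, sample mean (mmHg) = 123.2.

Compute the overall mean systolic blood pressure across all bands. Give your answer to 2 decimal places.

123.01

x̄_st = (Σ Nₕx̄ₕ) / (Σ Nₕ) = (14090·117.7 + 12260·123.5 + 8286·131.0 + 14020·123.2) / 48656
= 5985233 / 48656 = 123.0112... → 123.01.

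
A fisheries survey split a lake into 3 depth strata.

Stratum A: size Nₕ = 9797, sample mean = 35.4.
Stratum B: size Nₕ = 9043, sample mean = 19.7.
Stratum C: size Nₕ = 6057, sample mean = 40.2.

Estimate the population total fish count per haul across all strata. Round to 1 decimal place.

Population total = Σ Nₕ·x̄ₕ (each stratum's size times its mean).
9797·35.4 + 9043·19.7 + 6057·40.2 = 346813.8 + 178147.1 + 243491.4 = 768452.3.

768452.3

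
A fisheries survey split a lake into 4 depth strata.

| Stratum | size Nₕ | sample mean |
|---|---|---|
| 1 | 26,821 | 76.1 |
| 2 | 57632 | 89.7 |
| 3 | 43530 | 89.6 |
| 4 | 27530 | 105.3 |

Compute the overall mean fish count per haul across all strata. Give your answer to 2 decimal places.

N = 26821 + 57632 + 43530 + 27530 = 155513.
Weight each subgroup mean by Nₕ/N and sum.
Σ Nₕx̄ₕ = 26821·76.1 + 57632·89.7 + 43530·89.6 + 27530·105.3 = 2041078.1 + 5169590.4 + 3900288 + 2898909 = 14009865.5.
Divide by N: 14009865.5 / 155513 = 90.0881... → 90.09.

90.09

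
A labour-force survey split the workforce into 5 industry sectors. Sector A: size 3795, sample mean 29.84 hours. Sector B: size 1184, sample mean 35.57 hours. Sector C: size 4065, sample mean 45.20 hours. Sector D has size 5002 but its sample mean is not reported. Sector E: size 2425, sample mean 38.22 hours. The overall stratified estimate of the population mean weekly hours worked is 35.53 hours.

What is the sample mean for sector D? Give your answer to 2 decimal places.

30.67

Σ Nₕx̄ₕ = N·μ, so 5002·x̄_D = 16471·35.53 − (3795·29.84 + 1184·35.57 + 4065·45.20 + 2425·38.22).
= 585214.63 − 431779.18 = 153435.45.
x̄_D = 153435.45 / 5002 = 30.6748... → 30.67.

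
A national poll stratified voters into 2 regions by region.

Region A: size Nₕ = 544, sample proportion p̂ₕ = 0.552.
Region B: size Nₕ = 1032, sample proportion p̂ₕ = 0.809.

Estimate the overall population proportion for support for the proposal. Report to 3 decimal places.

0.720

N = 544 + 1032 = 1576.
Overall proportion = Σ (Nₕ/N)·p̂ₕ.
Σ Nₕp̂ₕ = 300.288 + 834.888 = 1135.176.
1135.176 / 1576 = 0.72029... → 0.720.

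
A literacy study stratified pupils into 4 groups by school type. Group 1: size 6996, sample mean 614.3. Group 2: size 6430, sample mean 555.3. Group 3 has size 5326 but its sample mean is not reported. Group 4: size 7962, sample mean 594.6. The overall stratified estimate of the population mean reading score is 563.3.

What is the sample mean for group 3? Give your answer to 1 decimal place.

N = 6996 + 6430 + 5326 + 7962 = 26714.
Overall total = μ·N = 563.3·26714 = 15047996.2.
Subtract the known strata: 6996·614.3 + 6430·555.3 + 7962·594.6 = 12602427.
Remaining total for group 3: 15047996.2 − 12602427 = 2445569.2.
Divide by its size: 2445569.2 / 5326 = 459.176... → 459.2.

459.2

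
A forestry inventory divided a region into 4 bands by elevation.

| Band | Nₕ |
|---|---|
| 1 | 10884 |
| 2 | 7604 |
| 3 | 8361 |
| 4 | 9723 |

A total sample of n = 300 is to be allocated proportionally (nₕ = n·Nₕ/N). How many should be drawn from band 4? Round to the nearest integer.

80

N = 10884 + 7604 + 8361 + 9723 = 36572.
n_4 = 300·9723/36572 = 79.758... → 80.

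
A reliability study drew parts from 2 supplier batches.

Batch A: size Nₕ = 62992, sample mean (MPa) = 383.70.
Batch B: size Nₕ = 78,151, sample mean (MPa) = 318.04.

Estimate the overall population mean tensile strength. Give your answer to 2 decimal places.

347.34

x̄_st = (Σ Nₕx̄ₕ) / (Σ Nₕ) = (62992·383.70 + 78151·318.04) / 141143
= 49025174.44 / 141143 = 347.3440... → 347.34.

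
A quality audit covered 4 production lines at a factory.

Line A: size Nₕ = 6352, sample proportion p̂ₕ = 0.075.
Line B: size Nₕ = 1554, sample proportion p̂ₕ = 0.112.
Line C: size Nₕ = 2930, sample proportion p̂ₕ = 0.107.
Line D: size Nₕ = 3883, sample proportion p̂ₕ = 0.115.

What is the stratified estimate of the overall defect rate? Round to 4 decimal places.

0.0958

Wₕ = Nₕ/N with N = 14719: 0.4316, 0.1056, 0.1991, 0.2638.
p̂_st = 0.4316·0.075 + 0.1056·0.112 + 0.1991·0.107 + 0.2638·0.115 ≈ 0.095829... → 0.0958.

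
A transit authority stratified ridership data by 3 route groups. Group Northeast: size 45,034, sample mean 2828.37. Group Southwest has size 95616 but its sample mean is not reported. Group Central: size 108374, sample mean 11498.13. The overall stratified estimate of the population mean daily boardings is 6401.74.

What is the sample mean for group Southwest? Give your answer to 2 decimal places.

N = 45034 + 95616 + 108374 = 249024.
Overall total = μ·N = 6401.74·249024 = 1594186901.76.
Subtract the known strata: 45034·2828.37 + 108374·11498.13 = 1373471155.2.
Remaining total for group Southwest: 1594186901.76 − 1373471155.2 = 220715746.56.
Divide by its size: 220715746.56 / 95616 = 2308.3558... → 2308.36.

2308.36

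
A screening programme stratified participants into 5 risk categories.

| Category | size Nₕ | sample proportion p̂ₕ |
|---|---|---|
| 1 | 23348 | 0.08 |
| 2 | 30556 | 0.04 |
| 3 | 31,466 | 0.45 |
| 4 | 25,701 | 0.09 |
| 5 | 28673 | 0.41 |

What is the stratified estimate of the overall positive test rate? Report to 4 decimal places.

N = 23348 + 30556 + 31466 + 25701 + 28673 = 139744.
Overall proportion = Σ (Nₕ/N)·p̂ₕ.
Σ Nₕp̂ₕ = 1867.84 + 1222.24 + 14159.7 + 2313.09 + 11755.93 = 31318.8.
31318.8 / 139744 = 0.224116... → 0.2241.

0.2241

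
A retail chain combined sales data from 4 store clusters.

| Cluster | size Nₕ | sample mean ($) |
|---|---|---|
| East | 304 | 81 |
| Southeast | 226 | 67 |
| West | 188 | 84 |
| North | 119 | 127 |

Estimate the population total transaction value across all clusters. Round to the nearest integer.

70671

Estimate total by summing Nₕ·x̄ₕ over strata.
304·81 + 226·67 + 188·84 + 119·127 = 24624 + 15142 + 15792 + 15113 = 70671.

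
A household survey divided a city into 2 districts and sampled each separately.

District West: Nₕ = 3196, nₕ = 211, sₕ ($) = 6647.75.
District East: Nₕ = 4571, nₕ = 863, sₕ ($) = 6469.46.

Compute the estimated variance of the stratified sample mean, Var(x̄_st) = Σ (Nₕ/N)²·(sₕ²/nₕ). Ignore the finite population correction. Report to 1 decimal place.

N = 7767. Term for each stratum: Wₕ²sₕ²/nₕ.
Var(x̄_st) = 35462.8662 + 16797.3627 = 52260.2289 → 52260.2.

52260.2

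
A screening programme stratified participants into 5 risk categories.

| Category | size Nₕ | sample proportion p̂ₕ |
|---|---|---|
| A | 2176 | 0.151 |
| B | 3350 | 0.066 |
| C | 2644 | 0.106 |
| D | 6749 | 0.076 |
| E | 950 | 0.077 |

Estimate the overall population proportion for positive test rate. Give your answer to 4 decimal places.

Wₕ = Nₕ/N with N = 15869: 0.1371, 0.2111, 0.1666, 0.4253, 0.0599.
p̂_st = 0.1371·0.151 + 0.2111·0.066 + 0.1666·0.106 + 0.4253·0.076 + 0.0599·0.077 ≈ 0.089231... → 0.0892.

0.0892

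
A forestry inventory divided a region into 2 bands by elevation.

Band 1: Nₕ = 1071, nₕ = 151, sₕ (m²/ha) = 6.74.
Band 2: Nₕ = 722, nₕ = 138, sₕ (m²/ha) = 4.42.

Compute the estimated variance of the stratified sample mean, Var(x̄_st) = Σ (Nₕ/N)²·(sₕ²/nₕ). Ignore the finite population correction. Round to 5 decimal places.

N = 1793; Wₕ = Nₕ/N.
band 1: (1071/1793)²·6.74²/151 = 0.10733991
band 2: (722/1793)²·4.42²/138 = 0.02295510
Sum = 0.13029501 → 0.13030.

0.13030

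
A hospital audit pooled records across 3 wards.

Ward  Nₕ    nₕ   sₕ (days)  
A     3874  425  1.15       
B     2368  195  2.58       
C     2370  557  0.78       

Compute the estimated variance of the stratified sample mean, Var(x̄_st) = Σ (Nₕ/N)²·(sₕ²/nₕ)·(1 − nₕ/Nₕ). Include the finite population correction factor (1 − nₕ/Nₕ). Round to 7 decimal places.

0.0029922

N = 8612; Wₕ = Nₕ/N.
ward A: (3874/8612)²·1.15²/425·(1 − 425/3874) = 0.0005605980
ward B: (2368/8612)²·2.58²/195·(1 − 195/2368) = 0.0023683080
ward C: (2370/8612)²·0.78²/557·(1 − 557/2370) = 0.0000632808
Sum = 0.0029921868 → 0.0029922.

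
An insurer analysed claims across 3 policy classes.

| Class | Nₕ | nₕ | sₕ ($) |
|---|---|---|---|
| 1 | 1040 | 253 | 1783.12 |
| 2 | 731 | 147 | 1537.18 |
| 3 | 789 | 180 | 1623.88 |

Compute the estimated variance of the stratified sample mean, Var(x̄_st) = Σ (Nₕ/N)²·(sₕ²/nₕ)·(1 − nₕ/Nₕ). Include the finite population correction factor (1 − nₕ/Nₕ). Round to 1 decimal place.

N = 2560; Wₕ = Nₕ/N.
class 1: (1040/2560)²·1783.12²/253·(1 − 253/1040) = 1569.5269
class 2: (731/2560)²·1537.18²/147·(1 − 147/731) = 1047.0861
class 3: (789/2560)²·1623.88²/180·(1 − 180/789) = 1074.1124
Sum = 3690.7254 → 3690.7.

3690.7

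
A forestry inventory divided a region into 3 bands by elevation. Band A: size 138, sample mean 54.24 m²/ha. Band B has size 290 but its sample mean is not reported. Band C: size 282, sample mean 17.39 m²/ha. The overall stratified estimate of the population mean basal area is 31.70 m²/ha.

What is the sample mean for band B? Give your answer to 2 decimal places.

Σ Nₕx̄ₕ = N·μ, so 290·x̄_B = 710·31.70 − (138·54.24 + 282·17.39).
= 22507 − 12389.1 = 10117.9.
x̄_B = 10117.9 / 290 = 34.8893... → 34.89.

34.89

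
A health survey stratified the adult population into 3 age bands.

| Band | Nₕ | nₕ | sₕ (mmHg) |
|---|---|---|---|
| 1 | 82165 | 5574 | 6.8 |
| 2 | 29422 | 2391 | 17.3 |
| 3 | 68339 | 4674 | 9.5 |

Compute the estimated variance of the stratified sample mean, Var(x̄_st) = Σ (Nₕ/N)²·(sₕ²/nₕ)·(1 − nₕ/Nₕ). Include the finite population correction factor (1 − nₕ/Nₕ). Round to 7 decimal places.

0.0072827

N = 179926; Wₕ = Nₕ/N.
band 1: (82165/179926)²·6.8²/5574·(1 − 5574/82165) = 0.0016126035
band 2: (29422/179926)²·17.3²/2391·(1 − 2391/29422) = 0.0030750989
band 3: (68339/179926)²·9.5²/4674·(1 − 4674/68339) = 0.0025950159
Sum = 0.0072827183 → 0.0072827.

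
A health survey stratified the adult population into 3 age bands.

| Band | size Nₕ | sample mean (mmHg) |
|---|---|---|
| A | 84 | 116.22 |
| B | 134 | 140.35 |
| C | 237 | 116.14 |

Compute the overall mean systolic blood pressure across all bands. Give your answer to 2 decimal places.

123.28

x̄_st = (Σ Nₕx̄ₕ) / (Σ Nₕ) = (84·116.22 + 134·140.35 + 237·116.14) / 455
= 56094.56 / 455 = 123.2847... → 123.28.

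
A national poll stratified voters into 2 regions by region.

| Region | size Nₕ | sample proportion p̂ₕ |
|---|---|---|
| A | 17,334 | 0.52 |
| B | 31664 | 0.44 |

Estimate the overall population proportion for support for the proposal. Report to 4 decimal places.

Wₕ = Nₕ/N with N = 48998: 0.3538, 0.6462.
p̂_st = 0.3538·0.52 + 0.6462·0.44 ≈ 0.468302... → 0.4683.

0.4683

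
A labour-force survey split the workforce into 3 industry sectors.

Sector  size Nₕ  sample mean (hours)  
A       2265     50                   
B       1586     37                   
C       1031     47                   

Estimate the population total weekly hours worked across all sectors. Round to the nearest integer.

220389

Estimate total by summing Nₕ·x̄ₕ over strata.
2265·50 + 1586·37 + 1031·47 = 113250 + 58682 + 48457 = 220389.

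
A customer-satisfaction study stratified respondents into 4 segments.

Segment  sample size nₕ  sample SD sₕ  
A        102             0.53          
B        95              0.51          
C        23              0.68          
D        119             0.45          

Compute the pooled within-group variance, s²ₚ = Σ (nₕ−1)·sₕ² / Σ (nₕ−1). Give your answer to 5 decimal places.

A: (102−1)·0.53² = 101·0.2809 = 28.3709
B: (95−1)·0.51² = 94·0.2601 = 24.4494
C: (23−1)·0.68² = 22·0.4624 = 10.1728
D: (119−1)·0.45² = 118·0.2025 = 23.895
Numerator = 86.8881; denominator = Σ(nₕ−1) = 335.
s²ₚ = 86.8881/335 = 0.2593675... → 0.25937.

0.25937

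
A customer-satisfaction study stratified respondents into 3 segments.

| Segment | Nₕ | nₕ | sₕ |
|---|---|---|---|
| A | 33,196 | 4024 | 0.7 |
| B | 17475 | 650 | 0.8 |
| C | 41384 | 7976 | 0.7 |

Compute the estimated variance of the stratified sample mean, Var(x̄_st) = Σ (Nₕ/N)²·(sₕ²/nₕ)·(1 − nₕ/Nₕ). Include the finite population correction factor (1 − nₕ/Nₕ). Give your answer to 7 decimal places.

0.0000581

N = 92055. Term for each stratum: Wₕ²sₕ²/nₕ·(1−nₕ/Nₕ).
Var(x̄_st) = 0.0000139154 + 0.0000341621 + 0.0000100230 = 0.0000581005 → 0.0000581.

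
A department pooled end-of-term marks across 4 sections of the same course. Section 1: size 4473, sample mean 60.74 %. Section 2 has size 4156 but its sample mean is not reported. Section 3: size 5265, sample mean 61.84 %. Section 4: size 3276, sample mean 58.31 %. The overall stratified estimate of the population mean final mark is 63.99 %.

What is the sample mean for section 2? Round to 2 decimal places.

Σ Nₕx̄ₕ = N·μ, so 4156·x̄_2 = 17170·63.99 − (4473·60.74 + 5265·61.84 + 3276·58.31).
= 1098708.3 − 788301.18 = 310407.12.
x̄_2 = 310407.12 / 4156 = 74.6889... → 74.69.

74.69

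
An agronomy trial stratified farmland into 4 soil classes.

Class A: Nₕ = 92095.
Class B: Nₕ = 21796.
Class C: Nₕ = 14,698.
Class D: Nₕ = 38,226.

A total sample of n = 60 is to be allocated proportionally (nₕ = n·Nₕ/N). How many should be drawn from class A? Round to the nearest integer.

33

Share of class A = 92095/166815 = 0.55208.
Allocate 60 × 0.55208 = 33.125... → 33.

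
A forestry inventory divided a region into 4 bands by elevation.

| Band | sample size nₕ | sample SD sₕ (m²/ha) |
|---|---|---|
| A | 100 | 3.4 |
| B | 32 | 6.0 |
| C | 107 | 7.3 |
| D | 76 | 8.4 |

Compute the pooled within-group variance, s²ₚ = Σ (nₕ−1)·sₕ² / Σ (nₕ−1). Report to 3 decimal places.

42.448

Degrees of freedom: 99 + 31 + 106 + 75 = 311.
Σ(nₕ−1)sₕ² = 99·11.56 + 31·36 + 106·53.29 + 75·70.56 = 13201.18.
s²ₚ = 13201.18 / 311 = 42.44752... → 42.448.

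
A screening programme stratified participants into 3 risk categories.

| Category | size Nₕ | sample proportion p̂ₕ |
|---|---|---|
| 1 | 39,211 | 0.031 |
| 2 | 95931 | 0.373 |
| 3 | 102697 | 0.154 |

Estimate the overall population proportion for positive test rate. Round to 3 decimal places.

N = 39211 + 95931 + 102697 = 237839.
Overall proportion = Σ (Nₕ/N)·p̂ₕ.
Σ Nₕp̂ₕ = 1215.541 + 35782.263 + 15815.338 = 52813.142.
52813.142 / 237839 = 0.22205... → 0.222.

0.222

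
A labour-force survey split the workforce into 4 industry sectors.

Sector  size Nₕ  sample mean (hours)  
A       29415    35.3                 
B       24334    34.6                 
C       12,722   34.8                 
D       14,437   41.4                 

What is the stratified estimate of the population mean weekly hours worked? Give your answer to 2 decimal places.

N = 29415 + 24334 + 12722 + 14437 = 80908.
Overall mean = Σ (Nₕ/N)·x̄ₕ — weight by population share, not a simple average.
Σ Nₕx̄ₕ = 29415·35.3 + 24334·34.6 + 12722·34.8 + 14437·41.4 = 1038349.5 + 841956.4 + 442725.6 + 597691.8 = 2920723.3.
Divide by N: 2920723.3 / 80908 = 36.0993... → 36.10.

36.10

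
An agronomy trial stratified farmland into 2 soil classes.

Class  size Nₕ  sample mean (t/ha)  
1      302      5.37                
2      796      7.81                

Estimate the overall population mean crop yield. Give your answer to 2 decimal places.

x̄_st = (Σ Nₕx̄ₕ) / (Σ Nₕ) = (302·5.37 + 796·7.81) / 1098
= 7838.5 / 1098 = 7.1389... → 7.14.

7.14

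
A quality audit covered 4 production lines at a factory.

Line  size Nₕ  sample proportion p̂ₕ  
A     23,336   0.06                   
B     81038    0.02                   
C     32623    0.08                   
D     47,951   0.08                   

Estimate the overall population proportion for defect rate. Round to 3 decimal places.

0.051

N = 23336 + 81038 + 32623 + 47951 = 184948.
Overall proportion = Σ (Nₕ/N)·p̂ₕ.
Σ Nₕp̂ₕ = 1400.16 + 1620.76 + 2609.84 + 3836.08 = 9466.84.
9466.84 / 184948 = 0.05119... → 0.051.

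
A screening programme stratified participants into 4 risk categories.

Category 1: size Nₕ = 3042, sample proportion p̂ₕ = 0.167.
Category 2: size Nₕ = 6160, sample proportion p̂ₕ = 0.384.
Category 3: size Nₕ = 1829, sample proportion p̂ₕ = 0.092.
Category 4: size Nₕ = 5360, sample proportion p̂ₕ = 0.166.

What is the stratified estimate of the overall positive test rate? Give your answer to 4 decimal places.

0.2399

N = 3042 + 6160 + 1829 + 5360 = 16391.
Overall proportion = Σ (Nₕ/N)·p̂ₕ.
Σ Nₕp̂ₕ = 508.014 + 2365.44 + 168.268 + 889.76 = 3931.482.
3931.482 / 16391 = 0.239856... → 0.2399.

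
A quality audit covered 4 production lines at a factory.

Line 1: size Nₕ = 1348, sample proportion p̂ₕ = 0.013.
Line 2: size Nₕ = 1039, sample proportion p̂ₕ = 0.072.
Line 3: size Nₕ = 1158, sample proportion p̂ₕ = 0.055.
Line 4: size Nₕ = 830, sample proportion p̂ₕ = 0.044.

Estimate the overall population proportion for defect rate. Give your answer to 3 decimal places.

Wₕ = Nₕ/N with N = 4375: 0.3081, 0.2375, 0.2647, 0.1897.
p̂_st = 0.3081·0.013 + 0.2375·0.072 + 0.2647·0.055 + 0.1897·0.044 ≈ 0.04401... → 0.044.

0.044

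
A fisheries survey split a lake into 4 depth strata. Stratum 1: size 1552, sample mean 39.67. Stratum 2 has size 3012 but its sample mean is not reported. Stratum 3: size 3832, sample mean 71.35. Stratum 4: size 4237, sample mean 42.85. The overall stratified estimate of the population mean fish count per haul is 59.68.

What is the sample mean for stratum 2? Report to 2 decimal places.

Σ Nₕx̄ₕ = N·μ, so 3012·x̄_2 = 12633·59.68 − (1552·39.67 + 3832·71.35 + 4237·42.85).
= 753937.44 − 516536.49 = 237400.95.
x̄_2 = 237400.95 / 3012 = 78.8184... → 78.82.

78.82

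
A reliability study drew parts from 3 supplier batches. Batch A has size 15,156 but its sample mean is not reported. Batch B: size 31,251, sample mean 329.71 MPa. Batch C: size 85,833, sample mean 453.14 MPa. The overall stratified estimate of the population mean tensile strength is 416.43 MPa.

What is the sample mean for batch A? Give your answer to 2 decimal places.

387.34

Σ Nₕx̄ₕ = N·μ, so 15156·x̄_A = 132240·416.43 − (31251·329.71 + 85833·453.14).
= 55068703.2 − 49198132.83 = 5870570.37.
x̄_A = 5870570.37 / 15156 = 387.3430... → 387.34.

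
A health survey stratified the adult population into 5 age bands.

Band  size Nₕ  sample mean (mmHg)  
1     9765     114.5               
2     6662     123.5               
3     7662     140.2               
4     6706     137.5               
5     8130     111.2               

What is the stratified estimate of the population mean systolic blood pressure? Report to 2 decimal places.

N = 9765 + 6662 + 7662 + 6706 + 8130 = 38925.
The stratified mean weights each stratum mean by its population share Nₕ/N.
Σ Nₕx̄ₕ = 9765·114.5 + 6662·123.5 + 7662·140.2 + 6706·137.5 + 8130·111.2 = 1118092.5 + 822757 + 1074212.4 + 922075 + 904056 = 4841192.9.
Divide by N: 4841192.9 / 38925 = 124.3723... → 124.37.

124.37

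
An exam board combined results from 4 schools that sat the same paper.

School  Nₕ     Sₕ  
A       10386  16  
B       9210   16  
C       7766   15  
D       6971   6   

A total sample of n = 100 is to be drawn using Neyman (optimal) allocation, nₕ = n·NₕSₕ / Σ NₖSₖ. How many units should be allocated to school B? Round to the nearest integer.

A: NₕSₕ = 10386·16 = 166176
B: NₕSₕ = 9210·16 = 147360
C: NₕSₕ = 7766·15 = 116490
D: NₕSₕ = 6971·6 = 41826
Σ NₕSₕ = 471852.
n_B = 100·147360/471852 = 31.230... → 31.

31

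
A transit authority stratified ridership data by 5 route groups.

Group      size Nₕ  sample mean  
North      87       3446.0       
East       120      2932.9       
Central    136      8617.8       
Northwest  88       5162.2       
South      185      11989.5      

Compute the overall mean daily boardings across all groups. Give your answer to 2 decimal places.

7298.87

N = 616; weights Wₕ = Nₕ/N = (0.1412, 0.1948, 0.2208, 0.1429, 0.3003).
x̄_st = Σ Wₕ·x̄ₕ = 0.1412·3446.0 + 0.1948·2932.9 + 0.2208·8617.8 + 0.1429·5162.2 + 0.3003·11989.5 ≈ 7298.8667...
→ 7298.87.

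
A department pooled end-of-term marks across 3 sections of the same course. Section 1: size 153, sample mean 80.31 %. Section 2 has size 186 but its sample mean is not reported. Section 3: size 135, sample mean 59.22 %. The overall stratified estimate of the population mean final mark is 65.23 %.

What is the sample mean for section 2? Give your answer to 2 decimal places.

57.19

Σ Nₕx̄ₕ = N·μ, so 186·x̄_2 = 474·65.23 − (153·80.31 + 135·59.22).
= 30919.02 − 20282.13 = 10636.89.
x̄_2 = 10636.89 / 186 = 57.1876... → 57.19.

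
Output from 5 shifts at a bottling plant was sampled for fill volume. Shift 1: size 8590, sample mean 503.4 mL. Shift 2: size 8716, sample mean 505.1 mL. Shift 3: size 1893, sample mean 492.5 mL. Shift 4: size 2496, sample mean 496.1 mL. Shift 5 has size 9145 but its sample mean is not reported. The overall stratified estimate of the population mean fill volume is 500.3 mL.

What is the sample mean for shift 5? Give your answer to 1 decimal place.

495.6

N = 8590 + 8716 + 1893 + 2496 + 9145 = 30840.
Overall total = μ·N = 500.3·30840 = 15429252.
Subtract the known strata: 8590·503.4 + 8716·505.1 + 1893·492.5 + 2496·496.1 = 10897225.7.
Remaining total for shift 5: 15429252 − 10897225.7 = 4532026.3.
Divide by its size: 4532026.3 / 9145 = 495.574... → 495.6.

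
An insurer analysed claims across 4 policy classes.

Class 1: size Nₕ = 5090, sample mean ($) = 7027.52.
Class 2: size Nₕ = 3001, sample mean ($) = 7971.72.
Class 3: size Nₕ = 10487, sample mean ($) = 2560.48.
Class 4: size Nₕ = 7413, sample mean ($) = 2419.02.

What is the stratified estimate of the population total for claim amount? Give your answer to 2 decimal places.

104477157.54

1: 5090·7027.52 = 35770076.8
2: 3001·7971.72 = 23923131.72
3: 10487·2560.48 = 26851753.76
4: 7413·2419.02 = 17932195.26
τ̂ = Σ Nₕx̄ₕ = 104477157.54.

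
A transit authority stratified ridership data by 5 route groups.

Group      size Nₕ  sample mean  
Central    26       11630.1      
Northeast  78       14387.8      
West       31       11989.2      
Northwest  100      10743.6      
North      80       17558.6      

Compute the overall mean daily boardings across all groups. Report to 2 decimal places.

13572.52

x̄_st = (Σ Nₕx̄ₕ) / (Σ Nₕ) = (26·11630.1 + 78·14387.8 + 31·11989.2 + 100·10743.6 + 80·17558.6) / 315
= 4275344.2 / 315 = 13572.5213... → 13572.52.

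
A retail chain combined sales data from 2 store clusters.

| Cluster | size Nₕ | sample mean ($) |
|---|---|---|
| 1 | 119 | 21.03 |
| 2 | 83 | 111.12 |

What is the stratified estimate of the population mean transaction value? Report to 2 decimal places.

58.05

x̄_st = (Σ Nₕx̄ₕ) / (Σ Nₕ) = (119·21.03 + 83·111.12) / 202
= 11725.53 / 202 = 58.0472... → 58.05.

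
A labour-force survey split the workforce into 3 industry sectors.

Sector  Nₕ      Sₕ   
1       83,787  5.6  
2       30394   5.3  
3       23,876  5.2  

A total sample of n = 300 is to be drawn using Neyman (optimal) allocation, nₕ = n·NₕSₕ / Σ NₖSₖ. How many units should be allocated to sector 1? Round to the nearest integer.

187

Σ NₕSₕ = 83787·5.6 + 30394·5.3 + 23876·5.2 = 754450.6.
Share for 1: 469207.2/754450.6 = 0.62192.
n_1 = 300 × 0.62192 = 186.576... → 187.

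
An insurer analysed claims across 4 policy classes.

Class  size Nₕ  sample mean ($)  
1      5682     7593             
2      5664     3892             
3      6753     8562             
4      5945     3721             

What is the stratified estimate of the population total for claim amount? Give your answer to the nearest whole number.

1: 5682·7593 = 43143426
2: 5664·3892 = 22044288
3: 6753·8562 = 57819186
4: 5945·3721 = 22121345
τ̂ = Σ Nₕx̄ₕ = 145128245.

145128245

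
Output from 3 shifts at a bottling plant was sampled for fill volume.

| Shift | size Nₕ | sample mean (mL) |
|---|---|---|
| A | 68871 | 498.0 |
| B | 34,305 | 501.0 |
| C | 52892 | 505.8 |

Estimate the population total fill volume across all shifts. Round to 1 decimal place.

Population total = Σ Nₕ·x̄ₕ (each stratum's size times its mean).
68871·498.0 + 34305·501.0 + 52892·505.8 = 34297758 + 17186805 + 26752773.6 = 78237336.6.

78237336.6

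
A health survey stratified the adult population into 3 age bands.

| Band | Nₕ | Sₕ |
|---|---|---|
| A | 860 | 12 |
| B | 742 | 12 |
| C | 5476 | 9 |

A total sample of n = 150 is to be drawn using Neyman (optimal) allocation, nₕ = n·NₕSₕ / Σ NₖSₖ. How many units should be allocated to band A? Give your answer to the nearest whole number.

Σ NₕSₕ = 860·12 + 742·12 + 5476·9 = 68508.
Share for A: 10320/68508 = 0.15064.
n_A = 150 × 0.15064 = 22.596... → 23.

23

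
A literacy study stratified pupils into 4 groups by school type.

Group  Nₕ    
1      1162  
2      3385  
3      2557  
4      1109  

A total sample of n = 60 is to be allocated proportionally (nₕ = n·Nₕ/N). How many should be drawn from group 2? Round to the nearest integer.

25

N = 1162 + 3385 + 2557 + 1109 = 8213.
n_2 = 60·3385/8213 = 24.729... → 25.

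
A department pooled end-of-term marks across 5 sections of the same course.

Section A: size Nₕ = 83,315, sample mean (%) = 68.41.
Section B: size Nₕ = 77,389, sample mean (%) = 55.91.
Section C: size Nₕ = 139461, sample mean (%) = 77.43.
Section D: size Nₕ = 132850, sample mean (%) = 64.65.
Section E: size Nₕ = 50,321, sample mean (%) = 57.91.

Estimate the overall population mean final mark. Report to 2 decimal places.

x̄_st = (Σ Nₕx̄ₕ) / (Σ Nₕ) = (83315·68.41 + 77389·55.91 + 139461·77.43 + 132850·64.65 + 50321·57.91) / 483336
= 32327704.98 / 483336 = 66.8845... → 66.88.

66.88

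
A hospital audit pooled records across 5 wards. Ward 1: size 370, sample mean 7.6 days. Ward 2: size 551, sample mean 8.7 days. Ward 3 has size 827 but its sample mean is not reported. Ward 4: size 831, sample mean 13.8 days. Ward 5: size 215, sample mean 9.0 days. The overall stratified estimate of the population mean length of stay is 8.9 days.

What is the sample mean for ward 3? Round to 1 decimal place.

4.7

Σ Nₕx̄ₕ = N·μ, so 827·x̄_3 = 2794·8.9 − (370·7.6 + 551·8.7 + 831·13.8 + 215·9.0).
= 24866.6 − 21008.5 = 3858.1.
x̄_3 = 3858.1 / 827 = 4.665... → 4.7.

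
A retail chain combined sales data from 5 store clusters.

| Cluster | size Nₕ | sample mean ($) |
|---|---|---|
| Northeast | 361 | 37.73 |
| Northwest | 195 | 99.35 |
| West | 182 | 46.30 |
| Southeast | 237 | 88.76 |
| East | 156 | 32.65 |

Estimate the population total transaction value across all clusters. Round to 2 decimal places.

Northeast: 361·37.73 = 13620.53
Northwest: 195·99.35 = 19373.25
West: 182·46.30 = 8426.6
Southeast: 237·88.76 = 21036.12
East: 156·32.65 = 5093.4
τ̂ = Σ Nₕx̄ₕ = 67549.90.

67549.90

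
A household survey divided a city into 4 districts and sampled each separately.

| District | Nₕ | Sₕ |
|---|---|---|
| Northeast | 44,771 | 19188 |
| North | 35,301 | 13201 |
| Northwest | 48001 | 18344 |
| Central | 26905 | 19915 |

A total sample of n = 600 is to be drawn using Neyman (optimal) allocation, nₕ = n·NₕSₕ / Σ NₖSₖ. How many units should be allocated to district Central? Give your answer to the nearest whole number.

Northeast: NₕSₕ = 44771·19188 = 859065948
North: NₕSₕ = 35301·13201 = 466008501
Northwest: NₕSₕ = 48001·18344 = 880530344
Central: NₕSₕ = 26905·19915 = 535813075
Σ NₕSₕ = 2741417868.
n_Central = 600·535813075/2741417868 = 117.271... → 117.

117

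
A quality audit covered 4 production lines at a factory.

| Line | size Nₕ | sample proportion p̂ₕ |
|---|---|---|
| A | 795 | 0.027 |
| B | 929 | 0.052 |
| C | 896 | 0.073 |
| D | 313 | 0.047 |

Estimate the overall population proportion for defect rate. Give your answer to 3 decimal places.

0.051

Wₕ = Nₕ/N with N = 2933: 0.2711, 0.3167, 0.3055, 0.1067.
p̂_st = 0.2711·0.027 + 0.3167·0.052 + 0.3055·0.073 + 0.1067·0.047 ≈ 0.05111... → 0.051.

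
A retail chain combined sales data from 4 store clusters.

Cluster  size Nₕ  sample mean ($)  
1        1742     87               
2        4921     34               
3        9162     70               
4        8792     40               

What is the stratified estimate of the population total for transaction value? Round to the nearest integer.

1311888

Population total = Σ Nₕ·x̄ₕ (each stratum's size times its mean).
1742·87 + 4921·34 + 9162·70 + 8792·40 = 151554 + 167314 + 641340 + 351680 = 1311888.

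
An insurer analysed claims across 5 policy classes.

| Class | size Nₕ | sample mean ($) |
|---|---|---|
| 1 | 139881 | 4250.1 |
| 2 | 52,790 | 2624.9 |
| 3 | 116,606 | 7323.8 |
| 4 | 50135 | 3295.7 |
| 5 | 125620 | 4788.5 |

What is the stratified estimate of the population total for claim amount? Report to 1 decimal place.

2353837021.4

Estimate total by summing Nₕ·x̄ₕ over strata.
139881·4250.1 + 52790·2624.9 + 116606·7323.8 + 50135·3295.7 + 125620·4788.5 = 594508238.1 + 138568471 + 853999022.8 + 165229919.5 + 601531370 = 2353837021.4.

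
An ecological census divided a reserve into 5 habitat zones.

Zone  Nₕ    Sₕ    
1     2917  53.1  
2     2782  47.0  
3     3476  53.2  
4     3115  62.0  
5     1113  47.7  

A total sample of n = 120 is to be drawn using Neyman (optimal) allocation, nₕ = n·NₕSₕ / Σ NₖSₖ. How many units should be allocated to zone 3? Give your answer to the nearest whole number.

1: NₕSₕ = 2917·53.1 = 154892.7
2: NₕSₕ = 2782·47.0 = 130754
3: NₕSₕ = 3476·53.2 = 184923.2
4: NₕSₕ = 3115·62.0 = 193130
5: NₕSₕ = 1113·47.7 = 53090.1
Σ NₕSₕ = 716790.
n_3 = 120·184923.2/716790 = 30.959... → 31.

31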